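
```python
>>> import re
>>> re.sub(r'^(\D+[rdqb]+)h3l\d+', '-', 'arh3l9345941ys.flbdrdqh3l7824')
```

Each match is replaced by '-'.

'-ys.flbdrdqh3l7824'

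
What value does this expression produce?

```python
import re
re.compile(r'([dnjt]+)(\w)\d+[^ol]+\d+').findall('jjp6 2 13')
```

[('jj', 'p')]

Pattern: one or more of one of [dnjt] (captured); then a word character (captured); then one or more of a digit, then one or more of any character except [ol], then one or more of a digit.
Matches: at [0:9] match 'jjp6 2 13', groups = ('jj', 'p').
2 groups means the one result is a tuple of 2 captured strings — 1 here.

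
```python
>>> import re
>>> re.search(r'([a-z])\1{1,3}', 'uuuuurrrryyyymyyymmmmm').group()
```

A backreference is literal: `\1` must see the identical characters the first group matched.
The match spans [0:4] → 'uuuu'.

'uuuu'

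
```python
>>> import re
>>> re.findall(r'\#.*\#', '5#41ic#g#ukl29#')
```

['#41ic#g#ukl29#']

Matches: at [1:15] → '#41ic#g#ukl29#'.
No capturing groups, so `findall` returns the 1 full match string.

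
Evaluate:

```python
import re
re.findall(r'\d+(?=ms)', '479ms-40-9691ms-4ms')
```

['479', '9691', '4']

Because the assertion is zero-width, the text it checks is not consumed and won't appear in the result.
Since nothing is captured, `findall` lists the 3 matched substrings directly.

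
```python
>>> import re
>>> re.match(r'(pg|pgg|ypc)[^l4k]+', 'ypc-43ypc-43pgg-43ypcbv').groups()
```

The match spans [0:4] → 'ypc-'.
Captured: group 1 = 'ypc'.

('ypc',)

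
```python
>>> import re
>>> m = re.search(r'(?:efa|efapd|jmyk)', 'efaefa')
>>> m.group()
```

The match spans [0:3] → 'efa'.

'efa'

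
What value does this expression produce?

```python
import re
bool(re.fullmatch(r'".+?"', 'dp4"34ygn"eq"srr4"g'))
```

False

`fullmatch` succeeds only if the pattern covers the string from start to end.
Here there's no way to consume every character, so the call returns None, and `bool(None)` is False.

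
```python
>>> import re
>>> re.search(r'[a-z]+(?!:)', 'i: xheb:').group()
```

'xhe'

`(?!…)`/`(?<!…)` only lets a position through if the neighbouring text does NOT match; no characters are consumed.
`re.search` tries every starting position until one works.
The match spans [3:6] → 'xhe'.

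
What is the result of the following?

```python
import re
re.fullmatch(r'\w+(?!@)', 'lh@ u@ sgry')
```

The negative lookahead/lookbehind blocks any match where the forbidden context is present.
For `fullmatch`, every character of the input must be accounted for by the pattern.
Here there's no way to consume every character, so the call returns None.

None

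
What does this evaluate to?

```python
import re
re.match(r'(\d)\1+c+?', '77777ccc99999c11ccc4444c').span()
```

`match` is anchored at position 0; if the pattern doesn't fit there, it returns None.
The match spans [0:6] → '77777c'.

(0, 6)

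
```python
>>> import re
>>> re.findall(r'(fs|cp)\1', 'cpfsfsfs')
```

The backreference `\1` re-matches whatever the first group consumed, character for character.
`findall` collects group 1 from the one match (1 total).

['fs']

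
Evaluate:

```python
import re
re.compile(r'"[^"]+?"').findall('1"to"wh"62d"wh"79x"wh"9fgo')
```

['"to"', '"62d"', '"79x"']

Walking the string: at [1:5] → '"to"'; at [7:12] → '"62d"'; at [14:19] → '"79x"'.
With no groups in the pattern, `findall` gives back each whole match — 3 here.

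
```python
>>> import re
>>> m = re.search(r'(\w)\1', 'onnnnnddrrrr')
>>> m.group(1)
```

'n'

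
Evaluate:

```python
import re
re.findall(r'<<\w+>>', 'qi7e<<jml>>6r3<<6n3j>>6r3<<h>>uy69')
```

No capturing groups, so `findall` returns the 3 full match strings.

['<<jml>>', '<<6n3j>>', '<<h>>']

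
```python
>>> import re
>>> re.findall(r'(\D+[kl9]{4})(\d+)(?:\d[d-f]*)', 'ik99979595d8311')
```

[('ik999', '7959')]

This matches one or more of a non-digit, then exactly 4 of one of [kl9] (captured); then one or more of a digit (captured); then a digit, then zero or more of a character in [d-f] (non-capturing group).
Walking the string: at [0:11] match 'ik99979595d', groups = ('ik999', '7959').
With 2 capturing groups, `findall` returns a 2-tuple per match.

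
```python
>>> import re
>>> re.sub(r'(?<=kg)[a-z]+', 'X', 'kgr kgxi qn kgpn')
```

'kgX kgX qn kgX'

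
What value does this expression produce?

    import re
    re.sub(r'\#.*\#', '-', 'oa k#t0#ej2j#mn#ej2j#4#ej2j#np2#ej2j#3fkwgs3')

Each match is replaced by '-'.

'oa k-3fkwgs3'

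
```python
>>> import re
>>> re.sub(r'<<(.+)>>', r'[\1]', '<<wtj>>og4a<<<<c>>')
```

'[wtj>>og4a<<<<c]'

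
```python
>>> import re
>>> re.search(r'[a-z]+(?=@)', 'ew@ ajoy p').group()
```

The positive lookaround only admits positions where the adjacent text matches; those characters stay outside the span.
The match spans [0:2] → 'ew'.

'ew'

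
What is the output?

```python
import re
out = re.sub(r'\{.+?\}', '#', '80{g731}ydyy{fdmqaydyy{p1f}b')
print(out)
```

Lazy quantifiers expand one character at a time until the remainder of the pattern can match.
Matches: at [2:8] → '{g731}'; at [12:27] → '{fdmqaydyy{p1f}'.
Every occurrence is swapped for '#'.

80#ydyy#b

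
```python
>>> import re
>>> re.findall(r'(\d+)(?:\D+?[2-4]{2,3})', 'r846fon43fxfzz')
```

['846']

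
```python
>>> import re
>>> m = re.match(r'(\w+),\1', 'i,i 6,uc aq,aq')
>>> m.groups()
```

('i',)

The match spans [0:3] → 'i,i'.
Captured: group 1 = 'i'.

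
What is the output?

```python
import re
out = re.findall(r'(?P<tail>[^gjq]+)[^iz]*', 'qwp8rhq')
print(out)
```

This matches one or more of any character except [gjq] (captured as 'tail'); then zero or more of any character except [iz].
Walking the string: at [1:7] match 'wp8rhq', group 1 = 'wp8rh'.
With a single group, `findall` returns only what that group captured — 1 item.

['wp8rh']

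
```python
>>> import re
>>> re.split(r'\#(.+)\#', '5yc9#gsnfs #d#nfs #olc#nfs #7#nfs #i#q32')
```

Matches to split on: at [4:37] → '#gsnfs #d#nfs #olc#nfs #7#nfs #i#'.
Because the pattern has a capturing group, `split` also inserts each captured text between the pieces.

['5yc9', 'gsnfs #d#nfs #olc#nfs #7#nfs #i', 'q32']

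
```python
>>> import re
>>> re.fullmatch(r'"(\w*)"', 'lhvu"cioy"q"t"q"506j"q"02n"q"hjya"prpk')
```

`fullmatch` succeeds only if the pattern covers the string from start to end.
Here there's no way to consume every character, so the call returns None.

None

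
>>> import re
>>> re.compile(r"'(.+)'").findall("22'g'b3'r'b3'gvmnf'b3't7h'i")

["g'b3'r'b3'gvmnf'b3't7h"]

With a single group, `findall` returns only what that group captured — 1 item.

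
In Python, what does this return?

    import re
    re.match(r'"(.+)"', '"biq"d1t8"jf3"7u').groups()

('biq"d1t8"jf3',)

With `match`, the pattern is implicitly anchored at the beginning.
The match spans [0:14] → '"biq"d1t8"jf3"'.
Captured: group 1 = 'biq"d1t8"jf3'.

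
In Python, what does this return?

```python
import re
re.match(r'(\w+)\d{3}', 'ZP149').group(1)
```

This matches one or more of a word character (captured); then exactly 3 of a digit.
`match` is anchored at position 0; if the pattern doesn't fit there, it returns None.
The match spans [0:5] → 'ZP149'.
Captured: group 1 = 'ZP'.

'ZP'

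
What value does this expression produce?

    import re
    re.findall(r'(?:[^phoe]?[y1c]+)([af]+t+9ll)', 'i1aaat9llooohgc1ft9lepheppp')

['aaat9ll']

This matches optionally any character except [phoe], then one or more of one of [y1c] (non-capturing group); then one or more of one of [af], then one or more of a literal 't', then the literal '9ll' (captured).
Walking the string: at [0:9] match 'i1aaat9ll', group 1 = 'aaat9ll'.
One capturing group, so `findall` returns just the captured substring from the one match — 1 in all.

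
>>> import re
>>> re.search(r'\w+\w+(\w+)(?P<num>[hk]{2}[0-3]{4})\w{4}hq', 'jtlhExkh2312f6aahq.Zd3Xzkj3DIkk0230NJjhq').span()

(0, 18)

The pattern matches one or more of a word character, then one or more of a word character; then one or more of a word character (captured); then exactly 2 of one of [hk], then exactly 4 of a character in [0-3] (captured as 'num'); then exactly 4 of a word character, then the literal 'hq'.
The match spans [0:18] → 'jtlhExkh2312f6aahq'.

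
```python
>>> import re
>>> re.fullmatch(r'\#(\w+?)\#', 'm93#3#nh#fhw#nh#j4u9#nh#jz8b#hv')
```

`fullmatch` succeeds only if the pattern covers the string from start to end.
Here there's no way to consume every character, so the call returns None.

None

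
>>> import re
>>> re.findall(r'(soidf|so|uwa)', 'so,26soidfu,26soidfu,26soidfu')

The regex engine tests alternatives in the order written; an earlier branch that matches wins even if a later one would match more.
Scanning left to right: at [0:2] match 'so', group 1 = 'so'; at [5:10] match 'soidf', group 1 = 'soidf'; at [14:19] match 'soidf', group 1 = 'soidf'; at [23:28] match 'soidf', group 1 = 'soidf'.
With a single group, `findall` returns only what that group captured — 4 items.

['so', 'soidf', 'soidf', 'soidf']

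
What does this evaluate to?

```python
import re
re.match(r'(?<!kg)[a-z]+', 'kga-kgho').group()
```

With `match`, the pattern is implicitly anchored at the beginning.
The match spans [0:3] → 'kga'.

'kga'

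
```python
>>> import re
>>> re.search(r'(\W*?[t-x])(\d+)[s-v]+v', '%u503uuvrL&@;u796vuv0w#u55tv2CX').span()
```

(0, 8)

The match spans [0:8] → '%u503uuv'.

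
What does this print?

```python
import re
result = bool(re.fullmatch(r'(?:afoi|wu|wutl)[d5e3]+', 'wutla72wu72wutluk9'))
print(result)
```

False

`re.fullmatch` requires the pattern to consume the entire string.
Here there's no way to consume every character, so the call returns None, and `bool(None)` is False.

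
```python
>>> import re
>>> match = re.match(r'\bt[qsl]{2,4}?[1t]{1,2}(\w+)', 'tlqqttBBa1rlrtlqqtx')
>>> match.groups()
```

The match spans [0:19] → 'tlqqttBBa1rlrtlqqtx'.
Captured: group 1 = 'BBa1rlrtlqqtx'.

('BBa1rlrtlqqtx',)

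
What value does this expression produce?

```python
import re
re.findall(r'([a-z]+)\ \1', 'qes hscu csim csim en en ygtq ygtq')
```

['csim', 'en', 'ygtq']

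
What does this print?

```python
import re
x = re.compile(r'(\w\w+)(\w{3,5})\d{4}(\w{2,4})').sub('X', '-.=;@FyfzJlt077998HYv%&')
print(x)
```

Pattern: a word character, then one or more of a word character (captured); then 3 to 5 of a word character (captured); then exactly 4 of a digit; then 2 to 4 of a word character (captured).
Each match is replaced by 'X'.

-.=;@X%&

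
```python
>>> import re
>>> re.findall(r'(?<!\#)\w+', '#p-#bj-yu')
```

['j', 'yu']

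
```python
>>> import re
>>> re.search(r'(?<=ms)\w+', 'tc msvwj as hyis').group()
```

The `(?=…)`/`(?<=…)` assertion just peeks at neighbouring text; it doesn't advance the match position.
The match spans [5:8] → 'vwj'.

'vwj'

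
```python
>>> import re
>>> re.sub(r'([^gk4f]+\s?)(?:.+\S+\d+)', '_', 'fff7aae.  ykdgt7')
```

Each match is replaced by '_'.

'fff_'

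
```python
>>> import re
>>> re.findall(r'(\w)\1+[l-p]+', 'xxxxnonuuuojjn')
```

['x', 'u', 'j']

`\1` has to match the exact text group 1 already captured.
Matches: at [0:7] match 'xxxxnon', group 1 = 'x'; at [7:11] match 'uuuo', group 1 = 'u'; at [11:14] match 'jjn', group 1 = 'j'.
One capturing group, so `findall` returns just the captured substring from each match — 3 in all.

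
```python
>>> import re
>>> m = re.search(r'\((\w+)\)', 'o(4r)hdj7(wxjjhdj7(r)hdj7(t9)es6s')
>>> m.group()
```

'(4r)'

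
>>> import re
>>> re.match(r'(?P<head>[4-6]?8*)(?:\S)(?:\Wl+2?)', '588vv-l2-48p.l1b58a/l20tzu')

This matches optionally a character in [4-6], then zero or more of the literal '8' (captured as 'head'); then a non-whitespace character (non-capturing group); then a non-word character, then one or more of a literal 'l', then optionally a literal '2' (non-capturing group).
With `match`, the pattern is implicitly anchored at the beginning.
Here position 0 doesn't satisfy it, so the call returns None.

None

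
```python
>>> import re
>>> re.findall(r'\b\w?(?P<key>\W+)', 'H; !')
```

The pattern matches a word boundary (`\b`, zero-width); then optionally a word character; then one or more of a non-word character (captured as 'key').
Matches: at [0:4] match 'H; !', group 1 = '; !'.
`findall` collects group 1 from the one match (1 total).

['; !']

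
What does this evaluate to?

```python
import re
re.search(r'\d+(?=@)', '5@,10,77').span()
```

The positive lookaround only admits positions where the adjacent text matches; those characters stay outside the span.
`search` walks the string left to right and returns the first match it finds.
The match spans [0:1] → '5'.

(0, 1)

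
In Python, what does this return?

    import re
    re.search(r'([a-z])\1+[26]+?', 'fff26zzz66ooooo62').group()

'fff2'

`\1` is not a pattern — it's the concrete string captured by group 1, re-applied verbatim.
The match spans [0:4] → 'fff2'.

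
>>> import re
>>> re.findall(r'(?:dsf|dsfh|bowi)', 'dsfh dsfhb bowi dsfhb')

['dsf', 'dsf', 'bowi', 'dsf']

Alternation isn't longest-match — the leftmost alternative that fits at this position is chosen.
Scanning left to right: at [0:3] → 'dsf'; at [5:8] → 'dsf'; at [11:15] → 'bowi'; at [16:19] → 'dsf'.
Since nothing is captured, `findall` lists the 4 matched substrings directly.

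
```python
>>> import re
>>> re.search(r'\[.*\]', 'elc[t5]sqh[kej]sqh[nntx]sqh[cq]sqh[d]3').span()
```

(3, 37)

The match spans [3:37] → '[t5]sqh[kej]sqh[nntx]sqh[cq]sqh[d]'.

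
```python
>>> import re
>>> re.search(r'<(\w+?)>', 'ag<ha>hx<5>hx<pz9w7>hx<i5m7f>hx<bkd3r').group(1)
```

'ha'

`re.search` scans for the first position where the pattern succeeds.
The match spans [2:6] → '<ha>'.
Captured: group 1 = 'ha'.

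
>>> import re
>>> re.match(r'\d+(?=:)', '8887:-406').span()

(0, 4)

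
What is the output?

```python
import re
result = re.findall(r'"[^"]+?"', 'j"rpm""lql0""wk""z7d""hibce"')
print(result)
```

['"rpm"', '"lql0"', '"wk"', '"z7d"', '"hibce"']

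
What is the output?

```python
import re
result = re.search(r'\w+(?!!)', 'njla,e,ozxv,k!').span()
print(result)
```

(0, 4)

`(?!…)`/`(?<!…)` only lets a position through if the neighbouring text does NOT match; no characters are consumed.
The match spans [0:4] → 'njla'.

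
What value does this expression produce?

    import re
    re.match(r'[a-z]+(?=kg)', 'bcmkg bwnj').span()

(0, 3)

Lookahead/lookbehind check context without consuming it, so the matched span excludes the asserted characters.
With `match`, the pattern is implicitly anchored at the beginning.
The match spans [0:3] → 'bcm'.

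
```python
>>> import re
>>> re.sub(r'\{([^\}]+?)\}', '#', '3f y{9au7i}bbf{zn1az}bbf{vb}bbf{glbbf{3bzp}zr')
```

'3f y#bbf#bbf#bbf#zr'

Each match is replaced by '#'.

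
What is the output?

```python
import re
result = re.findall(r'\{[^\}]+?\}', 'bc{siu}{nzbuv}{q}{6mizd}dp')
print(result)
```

No capturing groups, so `findall` returns the 4 full match strings.

['{siu}', '{nzbuv}', '{q}', '{6mizd}']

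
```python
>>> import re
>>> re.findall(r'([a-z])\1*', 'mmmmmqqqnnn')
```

The backreference `\1` re-matches whatever the first group consumed, character for character.
Because there's exactly one group, `findall` drops the full match and keeps group 1 from each hit.

['m', 'q', 'n']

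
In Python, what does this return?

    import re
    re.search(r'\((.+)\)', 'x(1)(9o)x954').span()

The match spans [1:8] → '(1)(9o)'.

(1, 8)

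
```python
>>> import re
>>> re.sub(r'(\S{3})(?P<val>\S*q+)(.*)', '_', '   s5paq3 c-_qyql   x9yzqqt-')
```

The pattern matches exactly 3 of a non-whitespace character (captured); then zero or more of a non-whitespace character, then one or more of the literal 'q' (captured as 'val'); then zero or more of any character (captured).
Matches: at [3:28] → 's5paq3 c-_qyql   x9yzqqt-'.
Each match is replaced by '_'.

'   _'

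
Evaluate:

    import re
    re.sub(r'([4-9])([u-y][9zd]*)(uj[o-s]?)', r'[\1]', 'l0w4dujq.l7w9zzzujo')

'l0w4dujq.l[7]'

This matches a character in [4-9] (captured); then a character in [u-y], then zero or more of one of [9zd] (captured); then the literal 'uj', then optionally a character in [o-s] (captured).
Matches: at [10:19] → '7w9zzzujo'.
Each match is replaced using the text its own group 1 captured.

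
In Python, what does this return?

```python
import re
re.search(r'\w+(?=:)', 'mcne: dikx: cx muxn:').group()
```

The `(?=…)`/`(?<=…)` assertion just peeks at neighbouring text; it doesn't advance the match position.
`search` walks the string left to right and returns the first match it finds.
The match spans [0:4] → 'mcne'.

'mcne'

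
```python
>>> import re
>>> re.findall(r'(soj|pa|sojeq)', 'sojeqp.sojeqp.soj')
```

['soj', 'soj', 'soj']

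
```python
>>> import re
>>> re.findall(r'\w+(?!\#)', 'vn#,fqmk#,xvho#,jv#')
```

['v', 'fqm', 'xvh', 'j']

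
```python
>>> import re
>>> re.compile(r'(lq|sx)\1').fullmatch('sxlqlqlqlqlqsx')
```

None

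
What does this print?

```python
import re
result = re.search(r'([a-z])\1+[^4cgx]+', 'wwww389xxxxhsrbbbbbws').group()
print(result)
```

wwww389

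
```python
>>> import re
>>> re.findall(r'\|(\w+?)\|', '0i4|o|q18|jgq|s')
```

['o', 'jgq']

Because there's exactly one group, `findall` drops the full match and keeps group 1 from each hit.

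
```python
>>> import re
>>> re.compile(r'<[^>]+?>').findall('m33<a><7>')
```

['<a>', '<7>']

Walking the string: at [3:6] → '<a>'; at [6:9] → '<7>'.
Since nothing is captured, `findall` lists the 2 matched substrings directly.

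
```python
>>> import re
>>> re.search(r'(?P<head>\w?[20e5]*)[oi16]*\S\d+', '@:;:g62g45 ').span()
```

The pattern matches optionally a word character, then zero or more of one of [20e5] (captured as 'head'); then zero or more of one of [oi16], then a non-whitespace character; then one or more of a digit.
`search` walks the string left to right and returns the first match it finds.
The match spans [4:7] → 'g62'.
Captured: group 1 = 'g'.

(4, 7)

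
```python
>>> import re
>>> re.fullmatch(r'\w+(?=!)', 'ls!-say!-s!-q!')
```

The `(?=…)`/`(?<=…)` assertion just peeks at neighbouring text; it doesn't advance the match position.
`re.fullmatch` is like wrapping the pattern in `^…$` (in single-line mode).
Here the string isn't matched end-to-end, so the call returns None.

None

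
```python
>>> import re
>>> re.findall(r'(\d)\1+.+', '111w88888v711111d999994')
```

`\1` is not a pattern — it's the concrete string captured by group 1, re-applied verbatim.
Matches: at [0:23] match '111w88888v711111d999994', group 1 = '1'.
One capturing group, so `findall` returns just the captured substring from the one match — 1 in all.

['1']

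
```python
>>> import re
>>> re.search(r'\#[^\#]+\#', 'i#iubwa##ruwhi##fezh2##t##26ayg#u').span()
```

(1, 8)

`re.search` scans for the first position where the pattern succeeds.
The match spans [1:8] → '#iubwa#'.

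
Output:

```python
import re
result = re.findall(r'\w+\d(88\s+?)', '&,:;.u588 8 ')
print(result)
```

One capturing group, so `findall` returns just the captured substring from the one match — 1 in all.

['88 ']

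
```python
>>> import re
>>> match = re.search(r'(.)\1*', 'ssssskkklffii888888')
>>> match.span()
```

(0, 5)

A backreference is literal: `\1` must see the identical characters the first group matched.
The match spans [0:5] → 'sssss'.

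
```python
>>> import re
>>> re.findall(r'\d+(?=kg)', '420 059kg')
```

['059']

Lookahead/lookbehind check context without consuming it, so the matched span excludes the asserted characters.
With no groups in the pattern, `findall` gives back each whole match — 1 here.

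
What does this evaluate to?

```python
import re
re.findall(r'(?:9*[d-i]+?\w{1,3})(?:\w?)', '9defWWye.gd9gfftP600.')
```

['9defWW', 'gd9gf', 'ftP60']

The `?` after the quantifier makes it lazy — it takes as little as possible before letting the rest of the pattern try.
No capturing groups, so `findall` returns the 3 full match strings.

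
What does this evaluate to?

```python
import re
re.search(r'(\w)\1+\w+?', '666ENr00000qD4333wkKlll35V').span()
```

(0, 4)

The backreference `\1` re-matches whatever the first group consumed, character for character.
The match spans [0:4] → '666E'.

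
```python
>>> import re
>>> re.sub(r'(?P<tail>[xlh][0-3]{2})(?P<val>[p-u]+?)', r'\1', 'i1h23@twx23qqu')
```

Pattern: one of [xlh], then exactly 2 of a character in [0-3] (captured as 'tail'); then one or more of a character in [p-u] (lazy) (captured as 'val').
A non-greedy quantifier consumes as few characters as it can — just enough that the remainder of the pattern still matches from where it stops; whatever follows it matches normally.
Matches: at [8:12] → 'x23q'.
`\1` in the replacement pulls in group 1's text for each match.

'i1h23@twx23qu'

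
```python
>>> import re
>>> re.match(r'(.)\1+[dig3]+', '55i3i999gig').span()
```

`\1` is not a pattern — it's the concrete string captured by group 1, re-applied verbatim.
`re.match` won't scan ahead — the pattern has to work from the very first character.
The match spans [0:5] → '55i3i'.
Captured: group 1 = '5'.

(0, 5)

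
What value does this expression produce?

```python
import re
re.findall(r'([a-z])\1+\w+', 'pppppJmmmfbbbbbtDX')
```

`\1` has to match the exact text group 1 already captured.
Scanning left to right: at [0:18] match 'pppppJmmmfbbbbbtDX', group 1 = 'p'.
With a single group, `findall` returns only what that group captured — 1 item.

['p']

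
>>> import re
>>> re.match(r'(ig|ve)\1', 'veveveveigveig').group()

'veve'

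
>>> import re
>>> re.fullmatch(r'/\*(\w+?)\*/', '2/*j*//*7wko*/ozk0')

`fullmatch` succeeds only if the pattern covers the string from start to end.
Here the pattern can't cover the whole string, so the call returns None.

None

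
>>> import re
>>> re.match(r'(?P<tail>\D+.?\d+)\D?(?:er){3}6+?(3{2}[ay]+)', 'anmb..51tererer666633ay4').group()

'anmb..51tererer666633ay'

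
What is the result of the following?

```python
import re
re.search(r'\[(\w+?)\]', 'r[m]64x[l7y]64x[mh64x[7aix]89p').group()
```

'[m]'

`re.search` tries every starting position until one works.
The match spans [1:4] → '[m]'.
Captured: group 1 = 'm'.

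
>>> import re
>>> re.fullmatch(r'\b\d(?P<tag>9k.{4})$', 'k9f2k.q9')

The pattern matches a word boundary (`\b`, zero-width); then a digit; then the literal '9k', then exactly 4 of any character (captured as 'tag'); then anchored at the end.
`re.fullmatch` is like wrapping the pattern in `^…$` (in single-line mode).
Here the pattern can't cover the whole string, so the call returns None.

None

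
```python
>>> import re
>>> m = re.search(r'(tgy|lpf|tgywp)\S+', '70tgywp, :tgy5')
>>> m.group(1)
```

The match spans [2:8] → 'tgywp,'.
Captured: group 1 = 'tgy'.

'tgy'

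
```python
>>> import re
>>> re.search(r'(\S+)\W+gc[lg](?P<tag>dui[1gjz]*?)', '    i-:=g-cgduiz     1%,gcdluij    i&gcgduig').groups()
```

Pattern: one or more of a non-whitespace character (captured); then one or more of a non-word character, then the literal 'gc', then one of [lg]; then the literal 'dui', then zero or more of one of [1gjz] (lazy) (captured as 'tag').
A non-greedy quantifier consumes as few characters as it can — just enough that the remainder of the pattern still matches from where it stops; whatever follows it matches normally.
Unlike `match`, `search` isn't anchored — it looks for the pattern anywhere in the string.
The match spans [35:43] → 'i&gcgdui'.
Captured: group 1 = 'i', group 2 = 'dui'.

('i', 'dui')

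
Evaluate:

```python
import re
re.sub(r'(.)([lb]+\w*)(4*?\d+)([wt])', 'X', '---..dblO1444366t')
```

'---..X'

This matches any character (captured); then one or more of one of [lb], then zero or more of a word character (captured); then zero or more of the literal '4' (lazy), then one or more of a digit (captured); then one of [wt] (captured).
Matches: at [5:17] → 'dblO1444366t'.
Each match is replaced by 'X'.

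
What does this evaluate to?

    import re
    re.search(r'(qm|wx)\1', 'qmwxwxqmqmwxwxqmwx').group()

'wxwx'

After group 1 captures some text, `\1` only succeeds where that same text appears again.
`re.search` scans for the first position where the pattern succeeds.
The match spans [2:6] → 'wxwx'.
Captured: group 1 = 'wx'.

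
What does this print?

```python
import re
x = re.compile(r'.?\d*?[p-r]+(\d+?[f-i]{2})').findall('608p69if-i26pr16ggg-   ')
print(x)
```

['69if', '16gg']

One capturing group, so `findall` returns just the captured substring from each match — 2 in all.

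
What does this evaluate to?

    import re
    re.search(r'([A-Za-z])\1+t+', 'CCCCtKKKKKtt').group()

'CCCCt'

`\1` is not a pattern — it's the concrete string captured by group 1, re-applied verbatim.
The match spans [0:5] → 'CCCCt'.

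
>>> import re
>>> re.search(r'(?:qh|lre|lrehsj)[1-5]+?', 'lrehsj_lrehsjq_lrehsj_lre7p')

`search` walks the string left to right and returns the first match it finds.
Here no position works, so the call returns None.

None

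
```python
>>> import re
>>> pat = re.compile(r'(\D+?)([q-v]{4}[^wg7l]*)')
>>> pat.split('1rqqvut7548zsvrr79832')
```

Lazy quantifiers expand one character at a time until the remainder of the pattern can match.
`re.split` interleaves the captured-group text with the surrounding fragments.

['1', 'r', 'qqvut', '7548', 'z', 'svrr', '79832']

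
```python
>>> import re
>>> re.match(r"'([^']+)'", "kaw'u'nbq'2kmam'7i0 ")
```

`match` is anchored at position 0; if the pattern doesn't fit there, it returns None.
Here the pattern fails at index 0, so the call returns None.

None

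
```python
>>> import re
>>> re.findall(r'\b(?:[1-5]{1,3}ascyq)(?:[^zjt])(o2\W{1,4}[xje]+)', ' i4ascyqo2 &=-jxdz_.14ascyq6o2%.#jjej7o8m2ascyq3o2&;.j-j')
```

Pattern: a word boundary (`\b`, zero-width); then 1 to 3 of a character in [1-5], then the literal 'asc', then the literal 'yq' (non-capturing group); then any character except [zjt] (non-capturing group); then the literal 'o2', then 1 to 4 of a non-word character, then one or more of one of [xje] (captured).
Walking the string: at [20:37] match '14ascyq6o2%.#jjej', group 1 = 'o2%.#jjej'.
With a single group, `findall` returns only what that group captured — 1 item.

['o2%.#jjej']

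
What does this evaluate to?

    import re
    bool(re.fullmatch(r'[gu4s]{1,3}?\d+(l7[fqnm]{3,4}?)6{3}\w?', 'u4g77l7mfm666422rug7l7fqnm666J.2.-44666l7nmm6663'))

False

This matches 1 to 3 of one of [gu4s] (lazy), then one or more of a digit; then the literal 'l7', then 3 to 4 of one of [fqnm] (lazy) (captured); then exactly 3 of a literal '6', then optionally a word character.
`fullmatch` succeeds only if the pattern covers the string from start to end.
Here the string isn't matched end-to-end, so the call returns None, and `bool(None)` is False.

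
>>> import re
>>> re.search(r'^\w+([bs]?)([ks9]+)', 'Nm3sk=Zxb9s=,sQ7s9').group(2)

'k'

The pattern matches anchored at the start of the string; then one or more of a word character; then optionally one of [bs] (captured); then one or more of one of [ks9] (captured).
`re.search` tries every starting position until one works.
The match spans [0:5] → 'Nm3sk'.
Captured: group 1 = '', group 2 = 'k'.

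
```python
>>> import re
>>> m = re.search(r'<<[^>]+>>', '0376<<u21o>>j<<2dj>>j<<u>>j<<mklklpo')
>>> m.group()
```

'<<u21o>>'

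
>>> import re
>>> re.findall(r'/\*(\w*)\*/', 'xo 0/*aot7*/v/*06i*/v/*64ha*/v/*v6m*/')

Because there's exactly one group, `findall` drops the full match and keeps group 1 from each hit.

['aot7', '06i', '64ha', 'v6m']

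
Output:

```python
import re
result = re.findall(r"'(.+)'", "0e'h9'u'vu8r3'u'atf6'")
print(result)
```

["h9'u'vu8r3'u'atf6"]

Walking the string: at [2:21] match "'h9'u'vu8r3'u'atf6'", group 1 = "h9'u'vu8r3'u'atf6".
With a single group, `findall` returns only what that group captured — 1 item.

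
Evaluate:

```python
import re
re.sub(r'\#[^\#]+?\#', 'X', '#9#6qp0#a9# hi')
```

'X6qp0X hi'

Matches: at [0:3] → '#9#'; at [7:11] → '#a9#'.
Every occurrence is swapped for 'X'.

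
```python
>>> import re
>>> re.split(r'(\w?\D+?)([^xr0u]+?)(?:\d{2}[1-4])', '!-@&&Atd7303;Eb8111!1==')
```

Because the quantifier is non-greedy, it stops expanding at the earliest point where the rest of the pattern can succeed.
Because the pattern has a capturing group, `split` also inserts each captured text between the pieces.

['', '!', '-@&&Atd7', '', ';', 'Eb', '1!1==']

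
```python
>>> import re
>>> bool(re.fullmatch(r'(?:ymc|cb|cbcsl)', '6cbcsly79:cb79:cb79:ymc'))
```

For `fullmatch`, every character of the input must be accounted for by the pattern.
Here the pattern can't cover the whole string, so the call returns None, and `bool(None)` is False.

False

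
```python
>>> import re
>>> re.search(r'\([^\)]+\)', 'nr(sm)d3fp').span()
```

The match spans [2:6] → '(sm)'.

(2, 6)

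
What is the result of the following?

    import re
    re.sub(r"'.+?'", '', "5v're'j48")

'5vj48'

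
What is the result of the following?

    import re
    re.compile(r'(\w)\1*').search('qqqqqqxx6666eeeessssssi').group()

'qqqqqq'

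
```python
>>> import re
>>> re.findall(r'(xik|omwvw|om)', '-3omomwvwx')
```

['om', 'omwvw']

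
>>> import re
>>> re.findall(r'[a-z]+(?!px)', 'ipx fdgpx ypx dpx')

['ipx', 'fdgpx', 'ypx', 'dpx']

The negative lookahead/lookbehind blocks any match where the forbidden context is present.
`findall` yields the raw match text (4 of them) because the pattern has no groups.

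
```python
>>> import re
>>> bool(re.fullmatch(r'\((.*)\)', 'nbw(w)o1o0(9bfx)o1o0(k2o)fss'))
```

False

For `fullmatch`, every character of the input must be accounted for by the pattern.
Here the pattern can't cover the whole string, so the call returns None, and `bool(None)` is False.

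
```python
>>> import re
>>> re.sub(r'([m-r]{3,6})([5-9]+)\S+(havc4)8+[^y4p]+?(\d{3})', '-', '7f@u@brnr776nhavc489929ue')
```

'7f@u@b-ue'

The pattern matches 3 to 6 of a character in [m-r] (captured); then one or more of a character in [5-9] (captured); then one or more of a non-whitespace character; then the literal 'ha', then the literal 'vc4' (captured); then one or more of the literal '8', then one or more of any character except [y4p] (lazy); then exactly 3 of a digit (captured).
Every occurrence is swapped for '-'.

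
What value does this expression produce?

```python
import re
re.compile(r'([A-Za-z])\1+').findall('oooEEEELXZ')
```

After group 1 captures some text, `\1` only succeeds where that same text appears again.
Matches: at [0:3] match 'ooo', group 1 = 'o'; at [3:7] match 'EEEE', group 1 = 'E'.
`findall` collects group 1 from each match (2 total).

['o', 'E']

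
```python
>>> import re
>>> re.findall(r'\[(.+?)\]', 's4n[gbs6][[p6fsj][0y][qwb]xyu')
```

['gbs6', '[p6fsj', '0y', 'qwb']

The `?` after the quantifier makes it lazy — it takes as little as possible before letting the rest of the pattern try.
With a single group, `findall` returns only what that group captured — 4 items.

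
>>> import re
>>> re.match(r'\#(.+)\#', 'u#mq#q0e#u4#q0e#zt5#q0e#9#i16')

None

`re.match` won't scan ahead — the pattern has to work from the very first character.
Here the pattern fails at index 0, so the call returns None.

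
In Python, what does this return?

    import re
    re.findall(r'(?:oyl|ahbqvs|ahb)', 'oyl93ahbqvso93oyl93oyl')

The regex engine tests alternatives in the order written; an earlier branch that matches wins even if a later one would match more.
Walking the string: at [0:3] → 'oyl'; at [5:11] → 'ahbqvs'; at [14:17] → 'oyl'; at [19:22] → 'oyl'.
No capturing groups, so `findall` returns the 4 full match strings.

['oyl', 'ahbqvs', 'oyl', 'oyl']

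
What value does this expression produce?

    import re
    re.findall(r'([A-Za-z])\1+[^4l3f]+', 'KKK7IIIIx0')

A backreference is literal: `\1` must see the identical characters the first group matched.
Scanning left to right: at [0:10] match 'KKK7IIIIx0', group 1 = 'K'.
Because there's exactly one group, `findall` drops the full match and keeps group 1 from the one hit.

['K']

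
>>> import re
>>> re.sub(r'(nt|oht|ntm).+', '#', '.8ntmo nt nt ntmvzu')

'.8#'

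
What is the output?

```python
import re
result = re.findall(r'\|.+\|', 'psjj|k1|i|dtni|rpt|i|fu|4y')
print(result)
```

Matches: at [4:24] → '|k1|i|dtni|rpt|i|fu|'.
No capturing groups, so `findall` returns the 1 full match string.

['|k1|i|dtni|rpt|i|fu|']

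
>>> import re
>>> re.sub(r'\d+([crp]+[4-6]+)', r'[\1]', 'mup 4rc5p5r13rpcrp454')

Pattern: one or more of a digit; then one or more of one of [crp], then one or more of a character in [4-6] (captured).
Matches: at [4:8] → '4rc5'; at [11:21] → '13rpcrp454'.
`\1` in the replacement pulls in group 1's text for each match.

'mup [rc5]p5r[rpcrp454]'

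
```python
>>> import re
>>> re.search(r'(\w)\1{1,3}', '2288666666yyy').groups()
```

('2',)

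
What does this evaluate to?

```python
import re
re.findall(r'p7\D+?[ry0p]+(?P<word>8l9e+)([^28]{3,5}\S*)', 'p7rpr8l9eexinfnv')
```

[('8l9ee', 'xinfnv')]

The pattern matches the literal 'p7', then one or more of a non-digit (lazy); then one or more of one of [ry0p]; then the literal '8l9', then one or more of the literal 'e' (captured as 'word'); then 3 to 5 of any character except [28], then zero or more of a non-whitespace character (captured).
`findall` packs the 2 group values into a tuple for every match.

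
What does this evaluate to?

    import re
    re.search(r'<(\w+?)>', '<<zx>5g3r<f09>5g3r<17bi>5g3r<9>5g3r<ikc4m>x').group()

'<zx>'

`re.search` scans for the first position where the pattern succeeds.
The match spans [1:5] → '<zx>'.
Captured: group 1 = 'zx'.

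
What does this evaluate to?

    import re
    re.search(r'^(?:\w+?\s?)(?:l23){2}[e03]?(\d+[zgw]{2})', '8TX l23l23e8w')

None

The pattern matches anchored at the start of the string; then one or more of a word character (lazy), then optionally whitespace (non-capturing group); then the literal 'l23' repeated 2 times, then optionally one of [e03]; then one or more of a digit, then exactly 2 of one of [zgw] (captured).
Here the pattern never matches, so the call returns None.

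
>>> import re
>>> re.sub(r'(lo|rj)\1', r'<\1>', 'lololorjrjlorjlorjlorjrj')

'<lo>lo<rj>lorjlorjlo<rj>'

The backreference `\1` re-matches whatever the first group consumed, character for character.
Matches: at [0:4] → 'lolo'; at [6:10] → 'rjrj'; at [20:24] → 'rjrj'.
`\1` in the replacement pulls in group 1's text for each match.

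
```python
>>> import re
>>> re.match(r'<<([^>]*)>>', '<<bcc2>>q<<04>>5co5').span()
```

`re.match` only tries the pattern at the start of the string.
The match spans [0:8] → '<<bcc2>>'.

(0, 8)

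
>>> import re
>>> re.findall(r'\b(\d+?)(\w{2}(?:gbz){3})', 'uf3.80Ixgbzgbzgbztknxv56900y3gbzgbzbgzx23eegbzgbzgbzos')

[('80', 'Ixgbzgbzgbz')]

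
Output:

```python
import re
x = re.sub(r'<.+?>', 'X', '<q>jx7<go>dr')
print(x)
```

Xjx7Xdr

Lazy quantifiers expand one character at a time until the remainder of the pattern can match.
Every occurrence is swapped for 'X'.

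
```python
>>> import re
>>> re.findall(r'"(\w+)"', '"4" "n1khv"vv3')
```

['4', 'n1khv']

Scanning left to right: at [0:3] match '"4"', group 1 = '4'; at [4:11] match '"n1khv"', group 1 = 'n1khv'.
Because there's exactly one group, `findall` drops the full match and keeps group 1 from each hit.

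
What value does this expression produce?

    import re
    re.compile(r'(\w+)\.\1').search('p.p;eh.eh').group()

`\1` is not a pattern — it's the concrete string captured by group 1, re-applied verbatim.
`search` walks the string left to right and returns the first match it finds.
The match spans [0:3] → 'p.p'.
Captured: group 1 = 'p'.

'p.p'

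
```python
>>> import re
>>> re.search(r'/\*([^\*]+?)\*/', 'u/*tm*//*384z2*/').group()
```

The match spans [1:7] → '/*tm*/'.

'/*tm*/'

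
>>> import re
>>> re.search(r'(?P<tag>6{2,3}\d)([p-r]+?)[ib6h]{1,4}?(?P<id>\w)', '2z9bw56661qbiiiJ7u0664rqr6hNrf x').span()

(6, 13)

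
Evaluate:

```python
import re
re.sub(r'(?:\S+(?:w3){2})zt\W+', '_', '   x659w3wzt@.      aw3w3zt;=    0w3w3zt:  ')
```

'   x659w3wzt@.      __'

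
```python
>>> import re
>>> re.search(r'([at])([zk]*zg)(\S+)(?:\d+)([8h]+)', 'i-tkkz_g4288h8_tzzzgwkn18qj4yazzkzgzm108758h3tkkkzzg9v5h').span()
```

Pattern: one of [at] (captured); then zero or more of one of [zk], then the literal 'zg' (captured); then one or more of a non-whitespace character (captured); then one or more of a digit (non-capturing group); then one or more of one of [8h] (captured).
`re.search` tries every starting position until one works.
The match spans [15:56] → 'tzzzgwkn18qj4yazzkzgzm108758h3tkkkzzg9v5h'.
Captured: group 1 = 't', group 2 = 'zzzg', group 3 = 'wkn18qj4yazzkzgzm108758h3tkkkzzg9v', group 4 = 'h'.

(15, 56)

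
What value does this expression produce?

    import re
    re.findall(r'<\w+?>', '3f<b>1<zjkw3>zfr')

Matches: at [2:5] → '<b>'; at [6:13] → '<zjkw3>'.
No capturing groups, so `findall` returns the 2 full match strings.

['<b>', '<zjkw3>']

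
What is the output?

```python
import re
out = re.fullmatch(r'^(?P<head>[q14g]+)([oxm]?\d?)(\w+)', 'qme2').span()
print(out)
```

(0, 4)

`fullmatch` succeeds only if the pattern covers the string from start to end.
The match spans [0:4] → 'qme2'.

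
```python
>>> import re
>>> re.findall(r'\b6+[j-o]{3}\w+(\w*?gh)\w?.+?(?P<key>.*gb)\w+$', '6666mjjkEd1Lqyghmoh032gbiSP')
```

[('gh', 'h032gb')]

The pattern matches a word boundary (`\b`, zero-width); then one or more of the literal '6', then exactly 3 of a character in [j-o], then one or more of a word character; then zero or more of a word character (lazy), then the literal 'gh' (captured); then optionally a word character, then one or more of any character (lazy); then zero or more of any character, then the literal 'gb' (captured as 'key'); then one or more of a word character; then anchored at the end.
Matches: at [0:27] match '6666mjjkEd1Lqyghmoh032gbiSP', groups = ('gh', 'h032gb').
With 2 capturing groups, `findall` returns a 2-tuple per match.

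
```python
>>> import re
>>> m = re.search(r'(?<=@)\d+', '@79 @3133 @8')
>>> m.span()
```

Lookahead/lookbehind check context without consuming it, so the matched span excludes the asserted characters.
`search` walks the string left to right and returns the first match it finds.
The match spans [1:3] → '79'.

(1, 3)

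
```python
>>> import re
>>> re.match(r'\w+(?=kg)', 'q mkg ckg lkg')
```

None

The `(?=…)`/`(?<=…)` assertion just peeks at neighbouring text; it doesn't advance the match position.
`re.match` only tries the pattern at the start of the string.
Here position 0 doesn't satisfy it, so the call returns None.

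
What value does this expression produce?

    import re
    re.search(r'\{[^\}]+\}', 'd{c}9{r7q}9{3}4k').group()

The match spans [1:4] → '{c}'.

'{c}'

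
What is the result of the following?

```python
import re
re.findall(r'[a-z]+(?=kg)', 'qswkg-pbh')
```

['qsw']

Because the assertion is zero-width, the text it checks is not consumed and won't appear in the result.
With no groups in the pattern, `findall` gives back each whole match — 1 here.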